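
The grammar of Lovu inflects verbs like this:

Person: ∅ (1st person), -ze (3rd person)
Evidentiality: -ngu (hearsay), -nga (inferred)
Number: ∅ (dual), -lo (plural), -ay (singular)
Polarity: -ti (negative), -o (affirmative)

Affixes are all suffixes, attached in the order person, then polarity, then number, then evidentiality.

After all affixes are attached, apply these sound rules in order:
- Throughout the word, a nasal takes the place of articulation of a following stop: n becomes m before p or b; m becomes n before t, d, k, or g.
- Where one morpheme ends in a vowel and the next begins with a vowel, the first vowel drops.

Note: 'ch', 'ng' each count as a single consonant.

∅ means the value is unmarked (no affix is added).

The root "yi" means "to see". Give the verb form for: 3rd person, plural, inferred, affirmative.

yizolonga

Attach person 3rd person -ze → yize.
Attach polarity affirmative -o → yizeo.
Attach number plural -lo → yizeolo.
Attach evidentiality inferred -nga → yizeolonga.
Nasal assimilation: no change.
Apply vowel deletion: yizeolonga → yizolonga.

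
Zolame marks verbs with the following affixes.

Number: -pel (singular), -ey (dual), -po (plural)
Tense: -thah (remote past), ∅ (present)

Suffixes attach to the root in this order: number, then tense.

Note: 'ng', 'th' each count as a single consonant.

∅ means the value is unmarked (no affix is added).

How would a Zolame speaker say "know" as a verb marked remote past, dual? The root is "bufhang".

bufhangeythah

Attach number dual -ey → bufhangey.
Attach tense remote past -thah → bufhangeythah.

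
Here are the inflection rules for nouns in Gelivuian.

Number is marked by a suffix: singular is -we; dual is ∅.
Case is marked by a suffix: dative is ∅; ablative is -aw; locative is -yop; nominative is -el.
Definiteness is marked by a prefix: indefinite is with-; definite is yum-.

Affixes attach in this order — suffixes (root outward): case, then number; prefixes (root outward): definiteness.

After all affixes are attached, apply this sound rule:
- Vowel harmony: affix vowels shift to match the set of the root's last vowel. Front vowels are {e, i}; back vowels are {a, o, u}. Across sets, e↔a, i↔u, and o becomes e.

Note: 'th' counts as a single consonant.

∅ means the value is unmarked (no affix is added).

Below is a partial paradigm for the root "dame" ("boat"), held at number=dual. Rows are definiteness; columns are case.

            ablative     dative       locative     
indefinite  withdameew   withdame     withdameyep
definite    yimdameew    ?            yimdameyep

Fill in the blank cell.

Attach definiteness definite yum- → yumdame.
case = dative: zero marking, form stays yumdame.
number = dual: zero marking, form stays yumdame.
Apply vowel harmony: yumdame → yimdame.

yimdame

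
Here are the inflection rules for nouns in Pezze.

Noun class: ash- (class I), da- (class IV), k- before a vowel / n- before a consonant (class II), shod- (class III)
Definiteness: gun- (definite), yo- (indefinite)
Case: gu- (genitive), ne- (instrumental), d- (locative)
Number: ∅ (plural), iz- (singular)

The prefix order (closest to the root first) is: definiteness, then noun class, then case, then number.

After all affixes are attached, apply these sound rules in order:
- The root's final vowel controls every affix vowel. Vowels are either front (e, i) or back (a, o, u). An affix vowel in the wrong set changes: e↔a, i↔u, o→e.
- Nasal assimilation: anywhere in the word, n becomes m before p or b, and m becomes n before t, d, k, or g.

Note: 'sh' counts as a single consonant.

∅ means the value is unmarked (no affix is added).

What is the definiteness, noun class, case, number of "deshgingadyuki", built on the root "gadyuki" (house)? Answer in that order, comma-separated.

definite, class I, locative, plural

Segment: d-ash-gun-gadyuki.
definiteness: gun- → definite.
noun class: ash- → class I.
case: d- → locative.
number: ∅ → plural.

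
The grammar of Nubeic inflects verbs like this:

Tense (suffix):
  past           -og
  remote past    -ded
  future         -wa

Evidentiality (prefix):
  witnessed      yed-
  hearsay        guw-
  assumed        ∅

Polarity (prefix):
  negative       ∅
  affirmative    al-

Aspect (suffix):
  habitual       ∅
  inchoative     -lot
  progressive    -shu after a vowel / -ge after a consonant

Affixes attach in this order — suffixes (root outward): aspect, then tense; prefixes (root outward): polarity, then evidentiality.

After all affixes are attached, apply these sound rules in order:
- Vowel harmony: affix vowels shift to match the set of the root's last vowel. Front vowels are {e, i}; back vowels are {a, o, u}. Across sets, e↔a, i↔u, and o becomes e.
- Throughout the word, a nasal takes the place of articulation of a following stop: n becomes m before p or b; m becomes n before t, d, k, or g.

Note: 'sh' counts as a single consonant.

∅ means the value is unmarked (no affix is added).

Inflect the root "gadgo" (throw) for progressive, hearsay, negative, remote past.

Attach aspect progressive -shu (after vowel 'o') → gadgoshu.
polarity = negative: zero marking, form stays gadgoshu.
Attach evidentiality hearsay guw- → guwgadgoshu.
Attach tense remote past -ded → guwgadgoshuded.
Apply vowel harmony: guwgadgoshuded → guwgadgoshudad.
Nasal assimilation: no change.

guwgadgoshudad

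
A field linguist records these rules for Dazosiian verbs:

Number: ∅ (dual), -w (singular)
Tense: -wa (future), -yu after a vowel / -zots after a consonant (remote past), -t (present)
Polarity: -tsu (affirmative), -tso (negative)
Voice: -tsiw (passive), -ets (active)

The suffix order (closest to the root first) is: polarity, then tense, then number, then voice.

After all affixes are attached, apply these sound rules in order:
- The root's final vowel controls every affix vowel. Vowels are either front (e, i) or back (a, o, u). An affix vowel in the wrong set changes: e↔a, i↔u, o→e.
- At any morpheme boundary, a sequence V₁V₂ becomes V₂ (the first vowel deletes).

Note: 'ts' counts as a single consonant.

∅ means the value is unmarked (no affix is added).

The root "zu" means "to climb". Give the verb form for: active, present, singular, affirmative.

Attach polarity affirmative -tsu → zutsu.
Attach tense present -t → zutsut.
Attach number singular -w → zutsutw.
Attach voice active -ets → zutsutwets.
Apply vowel harmony: zutsutwets → zutsutwats.
Vowel deletion: no change.

zutsutwats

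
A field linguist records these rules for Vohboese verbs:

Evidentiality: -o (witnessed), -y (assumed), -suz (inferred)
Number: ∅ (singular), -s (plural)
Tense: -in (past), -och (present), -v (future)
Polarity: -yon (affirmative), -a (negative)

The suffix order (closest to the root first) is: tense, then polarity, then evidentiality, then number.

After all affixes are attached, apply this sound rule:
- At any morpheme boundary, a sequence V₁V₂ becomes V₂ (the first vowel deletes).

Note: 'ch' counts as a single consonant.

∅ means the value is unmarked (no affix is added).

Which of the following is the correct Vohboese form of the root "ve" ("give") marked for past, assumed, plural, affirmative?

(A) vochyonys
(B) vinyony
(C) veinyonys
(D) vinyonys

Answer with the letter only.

Attach tense past -in → vein.
Attach polarity affirmative -yon → veinyon.
Attach evidentiality assumed -y → veinyony.
Attach number plural -s → veinyonys.
Apply vowel deletion: veinyonys → vinyonys.
So the correct form is vinyonys, option (D).
(C) veinyonys is wrong: it fails to apply the sound rule(s).
(B) vinyony is wrong: it uses singular instead of plural for number.
(A) vochyonys is wrong: it uses present instead of past for tense.

D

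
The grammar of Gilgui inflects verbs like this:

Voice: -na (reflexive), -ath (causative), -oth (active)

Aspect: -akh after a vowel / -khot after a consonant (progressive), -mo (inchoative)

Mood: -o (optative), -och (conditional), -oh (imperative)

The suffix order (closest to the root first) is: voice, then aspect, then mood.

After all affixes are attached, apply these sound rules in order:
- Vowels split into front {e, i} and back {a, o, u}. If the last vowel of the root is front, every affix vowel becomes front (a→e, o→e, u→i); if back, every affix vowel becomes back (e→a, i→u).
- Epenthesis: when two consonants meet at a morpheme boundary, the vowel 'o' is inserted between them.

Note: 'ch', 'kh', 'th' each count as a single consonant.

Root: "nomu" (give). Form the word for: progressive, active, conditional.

nomuothokhotoch

Attach voice active -oth → nomuoth.
Attach aspect progressive -khot (after consonant 'th') → nomuothkhot.
Attach mood conditional -och → nomuothkhotoch.
Vowel harmony: no change.
Apply epenthesis: nomuothkhotoch → nomuothokhotoch.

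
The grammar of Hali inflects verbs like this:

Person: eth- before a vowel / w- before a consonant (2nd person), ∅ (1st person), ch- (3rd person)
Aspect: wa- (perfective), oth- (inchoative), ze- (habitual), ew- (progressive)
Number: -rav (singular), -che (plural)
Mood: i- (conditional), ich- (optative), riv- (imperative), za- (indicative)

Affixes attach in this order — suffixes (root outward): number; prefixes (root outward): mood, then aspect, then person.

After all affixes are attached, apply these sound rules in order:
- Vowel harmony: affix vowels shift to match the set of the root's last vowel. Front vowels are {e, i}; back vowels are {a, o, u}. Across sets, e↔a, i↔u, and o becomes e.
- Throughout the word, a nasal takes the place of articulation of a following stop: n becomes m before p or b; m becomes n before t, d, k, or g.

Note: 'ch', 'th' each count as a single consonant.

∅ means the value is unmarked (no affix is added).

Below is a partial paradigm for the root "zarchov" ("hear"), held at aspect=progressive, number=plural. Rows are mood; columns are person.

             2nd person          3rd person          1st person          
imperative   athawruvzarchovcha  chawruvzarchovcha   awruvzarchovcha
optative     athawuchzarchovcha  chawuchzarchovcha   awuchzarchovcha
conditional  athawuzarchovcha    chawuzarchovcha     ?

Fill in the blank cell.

Attach mood conditional i- → izarchov.
Attach aspect progressive ew- → ewizarchov.
Attach number plural -che → ewizarchovche.
person = 1st person: zero marking, form stays ewizarchovche.
Apply vowel harmony: ewizarchovche → awuzarchovcha.
Nasal assimilation: no change.

awuzarchovcha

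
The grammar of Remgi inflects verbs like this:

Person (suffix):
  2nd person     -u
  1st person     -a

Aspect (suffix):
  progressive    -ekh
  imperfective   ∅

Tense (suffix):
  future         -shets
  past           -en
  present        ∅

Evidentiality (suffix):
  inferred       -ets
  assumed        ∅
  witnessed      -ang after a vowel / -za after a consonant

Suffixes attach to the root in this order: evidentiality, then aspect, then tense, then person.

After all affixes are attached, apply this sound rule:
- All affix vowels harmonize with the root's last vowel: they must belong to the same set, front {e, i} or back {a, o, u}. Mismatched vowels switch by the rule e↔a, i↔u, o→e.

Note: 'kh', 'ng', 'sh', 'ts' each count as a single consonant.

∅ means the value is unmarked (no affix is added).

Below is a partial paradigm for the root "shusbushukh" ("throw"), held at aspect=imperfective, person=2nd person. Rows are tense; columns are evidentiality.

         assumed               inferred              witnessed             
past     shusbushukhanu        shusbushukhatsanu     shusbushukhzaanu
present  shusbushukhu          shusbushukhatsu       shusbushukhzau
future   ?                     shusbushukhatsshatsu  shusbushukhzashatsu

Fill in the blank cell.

evidentiality = assumed: zero marking, form stays shusbushukh.
aspect = imperfective: zero marking, form stays shusbushukh.
Attach tense future -shets → shusbushukhshets.
Attach person 2nd person -u → shusbushukhshetsu.
Apply vowel harmony: shusbushukhshetsu → shusbushukhshatsu.

shusbushukhshatsu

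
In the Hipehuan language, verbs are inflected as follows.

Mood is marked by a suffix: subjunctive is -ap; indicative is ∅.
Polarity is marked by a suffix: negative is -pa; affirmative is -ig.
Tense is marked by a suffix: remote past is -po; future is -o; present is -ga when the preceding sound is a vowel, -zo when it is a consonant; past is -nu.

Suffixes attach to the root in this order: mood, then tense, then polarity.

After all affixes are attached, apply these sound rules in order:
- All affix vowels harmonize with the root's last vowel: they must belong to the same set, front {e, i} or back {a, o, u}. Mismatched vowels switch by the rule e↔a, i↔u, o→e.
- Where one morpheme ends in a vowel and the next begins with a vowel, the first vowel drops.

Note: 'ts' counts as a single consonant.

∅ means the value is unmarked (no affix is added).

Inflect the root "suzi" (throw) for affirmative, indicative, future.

mood = indicative: zero marking, form stays suzi.
Attach tense future -o → suzio.
Attach polarity affirmative -ig → suzioig.
Apply vowel harmony: suzioig → suzieig.
Apply vowel deletion: suzieig → suzig.

suzig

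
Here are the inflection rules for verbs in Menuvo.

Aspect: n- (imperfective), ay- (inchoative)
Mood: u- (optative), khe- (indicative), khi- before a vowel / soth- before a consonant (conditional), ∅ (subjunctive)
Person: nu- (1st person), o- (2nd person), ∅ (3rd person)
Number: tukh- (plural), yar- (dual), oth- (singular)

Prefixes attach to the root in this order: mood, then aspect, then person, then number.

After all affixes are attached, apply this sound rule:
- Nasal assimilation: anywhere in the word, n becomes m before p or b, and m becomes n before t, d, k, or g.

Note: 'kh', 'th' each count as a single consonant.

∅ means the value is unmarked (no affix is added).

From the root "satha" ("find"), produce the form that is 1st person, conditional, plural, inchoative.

Attach mood conditional soth- (before consonant 's') → sothsatha.
Attach aspect inchoative ay- → aysothsatha.
Attach person 1st person nu- → nuaysothsatha.
Attach number plural tukh- → tukhnuaysothsatha.
Nasal assimilation: no change.

tukhnuaysothsatha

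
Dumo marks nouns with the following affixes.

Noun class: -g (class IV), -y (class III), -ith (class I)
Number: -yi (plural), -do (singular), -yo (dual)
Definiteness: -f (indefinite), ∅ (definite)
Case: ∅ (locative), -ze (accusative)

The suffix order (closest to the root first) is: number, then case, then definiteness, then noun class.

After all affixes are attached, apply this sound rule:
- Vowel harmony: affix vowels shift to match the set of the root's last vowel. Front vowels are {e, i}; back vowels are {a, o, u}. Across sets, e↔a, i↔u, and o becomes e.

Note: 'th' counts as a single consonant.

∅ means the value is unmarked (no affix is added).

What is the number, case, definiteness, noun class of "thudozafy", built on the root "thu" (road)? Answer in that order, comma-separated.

singular, accusative, indefinite, class III

Segment: thu-do-ze-f-y.
number: -do → singular.
case: -ze → accusative.
definiteness: -f → indefinite.
noun class: -y → class III.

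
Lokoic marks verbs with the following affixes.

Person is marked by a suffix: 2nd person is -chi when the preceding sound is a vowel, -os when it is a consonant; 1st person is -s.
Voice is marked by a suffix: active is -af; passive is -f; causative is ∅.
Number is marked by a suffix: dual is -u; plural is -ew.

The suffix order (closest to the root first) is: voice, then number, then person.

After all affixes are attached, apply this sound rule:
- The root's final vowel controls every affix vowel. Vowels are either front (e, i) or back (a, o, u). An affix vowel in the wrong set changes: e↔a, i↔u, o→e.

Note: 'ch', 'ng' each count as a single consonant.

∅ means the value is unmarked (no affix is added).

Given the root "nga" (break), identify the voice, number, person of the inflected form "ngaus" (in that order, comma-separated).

causative, dual, 1st person

Segment: nga-u-s.
voice: ∅ → causative.
number: -u → dual.
person: -s → 1st person.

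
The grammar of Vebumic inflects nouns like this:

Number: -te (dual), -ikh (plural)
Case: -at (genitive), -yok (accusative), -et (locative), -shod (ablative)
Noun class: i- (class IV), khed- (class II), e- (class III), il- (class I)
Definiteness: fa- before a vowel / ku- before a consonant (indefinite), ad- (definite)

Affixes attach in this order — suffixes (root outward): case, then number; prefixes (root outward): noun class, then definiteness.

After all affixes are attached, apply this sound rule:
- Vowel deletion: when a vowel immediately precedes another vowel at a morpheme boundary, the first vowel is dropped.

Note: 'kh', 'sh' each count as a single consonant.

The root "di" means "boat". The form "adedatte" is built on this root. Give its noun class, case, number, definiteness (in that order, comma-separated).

class III, genitive, dual, definite

Segment: ad-e-di-at-te.
noun class: e- → class III.
case: -at → genitive.
number: -te → dual.
definiteness: ad- → definite.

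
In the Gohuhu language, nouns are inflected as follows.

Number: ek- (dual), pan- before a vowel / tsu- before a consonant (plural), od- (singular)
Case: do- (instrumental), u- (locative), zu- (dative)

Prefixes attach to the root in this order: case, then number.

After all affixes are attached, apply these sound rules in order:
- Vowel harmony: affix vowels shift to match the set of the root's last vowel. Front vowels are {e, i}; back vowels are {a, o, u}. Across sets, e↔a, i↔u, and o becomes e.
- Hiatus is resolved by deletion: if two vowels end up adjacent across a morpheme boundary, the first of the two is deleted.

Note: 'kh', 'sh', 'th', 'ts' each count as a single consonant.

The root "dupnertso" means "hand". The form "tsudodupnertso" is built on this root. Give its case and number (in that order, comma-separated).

instrumental, plural

Segment: tsu-do-dupnertso.
case: do- → instrumental.
number: pan/tsu- → plural.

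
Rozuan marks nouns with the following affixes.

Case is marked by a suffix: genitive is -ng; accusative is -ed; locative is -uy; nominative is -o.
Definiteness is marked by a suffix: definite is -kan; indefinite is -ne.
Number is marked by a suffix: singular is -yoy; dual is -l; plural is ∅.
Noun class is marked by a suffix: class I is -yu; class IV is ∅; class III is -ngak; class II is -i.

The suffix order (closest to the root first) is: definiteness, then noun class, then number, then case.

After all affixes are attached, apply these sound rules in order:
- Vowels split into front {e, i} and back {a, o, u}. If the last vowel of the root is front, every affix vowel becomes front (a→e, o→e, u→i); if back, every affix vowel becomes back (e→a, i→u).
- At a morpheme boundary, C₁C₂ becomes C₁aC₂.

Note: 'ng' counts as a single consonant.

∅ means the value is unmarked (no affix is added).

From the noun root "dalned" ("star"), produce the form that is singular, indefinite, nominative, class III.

dalnedanengekayeye

Attach definiteness indefinite -ne → dalnedne.
Attach noun class class III -ngak → dalnednengak.
Attach number singular -yoy → dalnednengakyoy.
Attach case nominative -o → dalnednengakyoyo.
Apply vowel harmony: dalnednengakyoyo → dalnednengekyeye.
Apply epenthesis: dalnednengekyeye → dalnedanengekayeye.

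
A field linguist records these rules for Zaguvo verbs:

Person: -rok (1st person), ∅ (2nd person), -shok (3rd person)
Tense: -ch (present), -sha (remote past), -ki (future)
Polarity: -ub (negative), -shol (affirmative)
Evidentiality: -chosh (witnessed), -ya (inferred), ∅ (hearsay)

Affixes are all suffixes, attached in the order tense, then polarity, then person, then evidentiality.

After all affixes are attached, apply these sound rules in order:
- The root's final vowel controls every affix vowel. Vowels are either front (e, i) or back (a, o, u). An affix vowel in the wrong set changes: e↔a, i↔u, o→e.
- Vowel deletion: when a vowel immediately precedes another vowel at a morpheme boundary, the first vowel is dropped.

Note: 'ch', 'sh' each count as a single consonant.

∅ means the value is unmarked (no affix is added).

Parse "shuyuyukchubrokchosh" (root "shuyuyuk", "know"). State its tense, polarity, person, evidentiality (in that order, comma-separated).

present, negative, 1st person, witnessed

Segment: shuyuyuk-ch-ub-rok-chosh.
tense: -ch → present.
polarity: -ub → negative.
person: -rok → 1st person.
evidentiality: -chosh → witnessed.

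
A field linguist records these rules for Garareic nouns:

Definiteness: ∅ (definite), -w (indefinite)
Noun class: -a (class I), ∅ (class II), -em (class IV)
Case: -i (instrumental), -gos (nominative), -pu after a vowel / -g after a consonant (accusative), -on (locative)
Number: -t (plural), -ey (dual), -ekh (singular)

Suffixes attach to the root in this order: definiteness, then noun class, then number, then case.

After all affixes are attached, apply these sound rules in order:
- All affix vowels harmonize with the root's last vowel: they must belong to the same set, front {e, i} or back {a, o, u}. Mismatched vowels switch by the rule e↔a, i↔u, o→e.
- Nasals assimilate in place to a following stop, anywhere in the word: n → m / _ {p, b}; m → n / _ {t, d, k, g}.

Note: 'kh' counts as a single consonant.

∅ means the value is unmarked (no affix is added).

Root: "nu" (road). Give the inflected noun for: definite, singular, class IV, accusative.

nuamakhg

definiteness = definite: zero marking, form stays nu.
Attach noun class class IV -em → nuem.
Attach number singular -ekh → nuemekh.
Attach case accusative -g (after consonant 'kh') → nuemekhg.
Apply vowel harmony: nuemekhg → nuamakhg.
Nasal assimilation: no change.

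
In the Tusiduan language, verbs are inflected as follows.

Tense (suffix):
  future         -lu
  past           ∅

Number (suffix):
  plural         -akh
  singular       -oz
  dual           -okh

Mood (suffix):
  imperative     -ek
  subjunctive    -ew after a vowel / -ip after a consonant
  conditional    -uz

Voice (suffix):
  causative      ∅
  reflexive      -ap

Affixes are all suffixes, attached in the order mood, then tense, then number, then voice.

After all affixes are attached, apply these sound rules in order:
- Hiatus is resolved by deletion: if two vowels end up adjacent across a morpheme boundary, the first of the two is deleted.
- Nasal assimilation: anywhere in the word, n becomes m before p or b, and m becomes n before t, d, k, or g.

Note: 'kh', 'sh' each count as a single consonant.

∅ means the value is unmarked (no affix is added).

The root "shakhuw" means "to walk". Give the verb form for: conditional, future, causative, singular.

Attach mood conditional -uz → shakhuwuz.
Attach tense future -lu → shakhuwuzlu.
Attach number singular -oz → shakhuwuzluoz.
voice = causative: zero marking, form stays shakhuwuzluoz.
Apply vowel deletion: shakhuwuzluoz → shakhuwuzloz.
Nasal assimilation: no change.

shakhuwuzloz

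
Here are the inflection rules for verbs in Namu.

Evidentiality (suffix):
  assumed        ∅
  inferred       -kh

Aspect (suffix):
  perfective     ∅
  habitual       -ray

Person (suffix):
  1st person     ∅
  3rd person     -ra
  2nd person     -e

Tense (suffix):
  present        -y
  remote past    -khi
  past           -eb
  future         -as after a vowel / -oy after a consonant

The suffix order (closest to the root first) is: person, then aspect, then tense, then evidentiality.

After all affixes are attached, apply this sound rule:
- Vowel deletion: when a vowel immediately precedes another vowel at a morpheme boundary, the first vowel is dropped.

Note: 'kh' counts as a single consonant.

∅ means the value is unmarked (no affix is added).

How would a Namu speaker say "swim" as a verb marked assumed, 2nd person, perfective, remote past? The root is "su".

Attach person 2nd person -e → sue.
aspect = perfective: zero marking, form stays sue.
Attach tense remote past -khi → suekhi.
evidentiality = assumed: zero marking, form stays suekhi.
Apply vowel deletion: suekhi → sekhi.

sekhi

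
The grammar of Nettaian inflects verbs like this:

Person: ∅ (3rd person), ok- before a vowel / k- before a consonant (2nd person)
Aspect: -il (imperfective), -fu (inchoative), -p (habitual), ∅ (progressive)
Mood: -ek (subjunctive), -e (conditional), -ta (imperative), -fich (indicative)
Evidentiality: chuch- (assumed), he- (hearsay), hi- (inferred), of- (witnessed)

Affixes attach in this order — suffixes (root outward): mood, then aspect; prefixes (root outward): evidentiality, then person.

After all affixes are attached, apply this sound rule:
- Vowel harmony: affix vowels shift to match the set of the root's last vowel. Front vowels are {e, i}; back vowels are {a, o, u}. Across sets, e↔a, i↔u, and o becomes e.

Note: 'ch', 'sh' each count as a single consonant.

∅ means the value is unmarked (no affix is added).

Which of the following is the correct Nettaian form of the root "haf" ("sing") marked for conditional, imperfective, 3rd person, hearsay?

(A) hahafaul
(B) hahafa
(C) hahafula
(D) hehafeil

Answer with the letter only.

Attach evidentiality hearsay he- → hehaf.
person = 3rd person: zero marking, form stays hehaf.
Attach mood conditional -e → hehafe.
Attach aspect imperfective -il → hehafeil.
Apply vowel harmony: hehafeil → hahafaul.
So the correct form is hahafaul, option (A).
(B) hahafa is wrong: it uses progressive instead of imperfective for aspect.
(C) hahafula is wrong: it has the affixes in the wrong order.
(D) hehafeil is wrong: it fails to apply the sound rule(s).

A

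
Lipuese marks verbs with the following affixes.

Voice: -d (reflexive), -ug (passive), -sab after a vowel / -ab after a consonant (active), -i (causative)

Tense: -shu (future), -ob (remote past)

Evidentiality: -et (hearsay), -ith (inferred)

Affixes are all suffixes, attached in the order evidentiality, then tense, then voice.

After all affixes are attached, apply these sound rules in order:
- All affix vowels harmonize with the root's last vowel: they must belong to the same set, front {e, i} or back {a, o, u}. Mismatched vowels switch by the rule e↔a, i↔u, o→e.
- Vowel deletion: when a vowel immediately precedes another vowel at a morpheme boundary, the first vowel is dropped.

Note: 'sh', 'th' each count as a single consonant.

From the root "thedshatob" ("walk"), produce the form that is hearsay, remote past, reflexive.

thedshatobatobd

Attach evidentiality hearsay -et → thedshatobet.
Attach tense remote past -ob → thedshatobetob.
Attach voice reflexive -d → thedshatobetobd.
Apply vowel harmony: thedshatobetobd → thedshatobatobd.
Vowel deletion: no change.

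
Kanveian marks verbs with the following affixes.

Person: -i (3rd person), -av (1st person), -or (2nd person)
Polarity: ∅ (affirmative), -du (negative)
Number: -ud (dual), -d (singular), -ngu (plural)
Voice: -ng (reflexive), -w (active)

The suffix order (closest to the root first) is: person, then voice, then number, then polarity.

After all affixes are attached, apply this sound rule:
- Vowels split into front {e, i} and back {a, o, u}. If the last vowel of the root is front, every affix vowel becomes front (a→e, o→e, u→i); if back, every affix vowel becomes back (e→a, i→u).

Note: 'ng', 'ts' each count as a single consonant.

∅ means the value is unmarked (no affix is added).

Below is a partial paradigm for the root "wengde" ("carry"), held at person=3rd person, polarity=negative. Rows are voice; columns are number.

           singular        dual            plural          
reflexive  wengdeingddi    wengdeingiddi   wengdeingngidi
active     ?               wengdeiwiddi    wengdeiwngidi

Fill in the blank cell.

Attach person 3rd person -i → wengdei.
Attach voice active -w → wengdeiw.
Attach number singular -d → wengdeiwd.
Attach polarity negative -du → wengdeiwddu.
Apply vowel harmony: wengdeiwddu → wengdeiwddi.

wengdeiwddi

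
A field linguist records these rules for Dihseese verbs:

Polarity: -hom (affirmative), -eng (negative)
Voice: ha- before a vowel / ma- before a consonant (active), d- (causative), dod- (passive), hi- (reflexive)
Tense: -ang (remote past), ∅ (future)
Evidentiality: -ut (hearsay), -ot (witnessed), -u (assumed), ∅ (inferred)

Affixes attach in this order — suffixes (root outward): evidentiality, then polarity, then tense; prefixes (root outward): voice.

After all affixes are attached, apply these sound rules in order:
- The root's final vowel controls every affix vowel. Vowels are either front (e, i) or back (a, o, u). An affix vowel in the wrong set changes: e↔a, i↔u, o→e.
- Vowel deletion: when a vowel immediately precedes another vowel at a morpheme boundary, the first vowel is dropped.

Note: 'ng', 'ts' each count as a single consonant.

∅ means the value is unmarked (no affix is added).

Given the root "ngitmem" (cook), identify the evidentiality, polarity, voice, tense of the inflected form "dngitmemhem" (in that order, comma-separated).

Segment: d-ngitmem-hom.
evidentiality: ∅ → inferred.
polarity: -hom → affirmative.
voice: d- → causative.
tense: ∅ → future.

inferred, affirmative, causative, future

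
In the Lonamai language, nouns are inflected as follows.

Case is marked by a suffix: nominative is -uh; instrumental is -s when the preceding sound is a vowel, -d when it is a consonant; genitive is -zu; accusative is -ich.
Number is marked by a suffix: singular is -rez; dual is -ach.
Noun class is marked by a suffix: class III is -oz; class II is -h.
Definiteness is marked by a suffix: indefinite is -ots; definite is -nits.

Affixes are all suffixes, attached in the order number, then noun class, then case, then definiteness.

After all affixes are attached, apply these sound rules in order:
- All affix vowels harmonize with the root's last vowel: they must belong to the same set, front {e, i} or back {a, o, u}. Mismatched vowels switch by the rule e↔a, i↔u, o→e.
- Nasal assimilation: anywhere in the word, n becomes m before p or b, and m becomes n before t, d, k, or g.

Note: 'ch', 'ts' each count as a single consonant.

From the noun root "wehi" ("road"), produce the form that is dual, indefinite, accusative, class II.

Attach number dual -ach → wehiach.
Attach noun class class II -h → wehiachh.
Attach case accusative -ich → wehiachhich.
Attach definiteness indefinite -ots → wehiachhichots.
Apply vowel harmony: wehiachhichots → wehiechhichets.
Nasal assimilation: no change.

wehiechhichets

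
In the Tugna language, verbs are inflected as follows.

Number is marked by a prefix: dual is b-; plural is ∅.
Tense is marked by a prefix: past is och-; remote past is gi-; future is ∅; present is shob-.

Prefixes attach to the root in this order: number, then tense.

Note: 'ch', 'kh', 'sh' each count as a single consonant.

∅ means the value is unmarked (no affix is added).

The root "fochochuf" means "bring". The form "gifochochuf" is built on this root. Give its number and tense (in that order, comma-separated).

Segment: gi-fochochuf.
number: ∅ → plural.
tense: gi- → remote past.

plural, remote past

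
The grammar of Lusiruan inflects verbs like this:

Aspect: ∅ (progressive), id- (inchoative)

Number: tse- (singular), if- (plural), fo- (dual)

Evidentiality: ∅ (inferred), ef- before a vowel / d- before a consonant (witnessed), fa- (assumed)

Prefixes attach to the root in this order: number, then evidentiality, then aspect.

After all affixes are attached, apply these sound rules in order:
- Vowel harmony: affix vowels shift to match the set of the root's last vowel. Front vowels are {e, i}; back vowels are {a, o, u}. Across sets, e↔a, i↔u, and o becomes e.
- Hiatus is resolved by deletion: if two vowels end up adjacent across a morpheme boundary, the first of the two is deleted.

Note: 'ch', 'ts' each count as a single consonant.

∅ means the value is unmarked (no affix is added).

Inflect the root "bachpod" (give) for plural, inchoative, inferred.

udufbachpod

Attach number plural if- → ifbachpod.
evidentiality = inferred: zero marking, form stays ifbachpod.
Attach aspect inchoative id- → idifbachpod.
Apply vowel harmony: idifbachpod → udufbachpod.
Vowel deletion: no change.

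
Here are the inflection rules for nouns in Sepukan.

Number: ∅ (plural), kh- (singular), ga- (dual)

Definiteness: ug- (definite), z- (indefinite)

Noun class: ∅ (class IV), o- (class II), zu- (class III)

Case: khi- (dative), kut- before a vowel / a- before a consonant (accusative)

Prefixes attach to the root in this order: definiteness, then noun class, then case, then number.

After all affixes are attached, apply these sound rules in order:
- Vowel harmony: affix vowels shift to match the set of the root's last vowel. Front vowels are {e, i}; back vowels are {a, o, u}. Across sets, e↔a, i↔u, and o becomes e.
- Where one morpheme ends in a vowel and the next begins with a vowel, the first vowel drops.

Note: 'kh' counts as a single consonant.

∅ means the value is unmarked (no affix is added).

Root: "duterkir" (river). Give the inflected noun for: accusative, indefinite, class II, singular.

khkitezduterkir

Attach definiteness indefinite z- → zduterkir.
Attach noun class class II o- → ozduterkir.
Attach case accusative kut- (before vowel 'o') → kutozduterkir.
Attach number singular kh- → khkutozduterkir.
Apply vowel harmony: khkutozduterkir → khkitezduterkir.
Vowel deletion: no change.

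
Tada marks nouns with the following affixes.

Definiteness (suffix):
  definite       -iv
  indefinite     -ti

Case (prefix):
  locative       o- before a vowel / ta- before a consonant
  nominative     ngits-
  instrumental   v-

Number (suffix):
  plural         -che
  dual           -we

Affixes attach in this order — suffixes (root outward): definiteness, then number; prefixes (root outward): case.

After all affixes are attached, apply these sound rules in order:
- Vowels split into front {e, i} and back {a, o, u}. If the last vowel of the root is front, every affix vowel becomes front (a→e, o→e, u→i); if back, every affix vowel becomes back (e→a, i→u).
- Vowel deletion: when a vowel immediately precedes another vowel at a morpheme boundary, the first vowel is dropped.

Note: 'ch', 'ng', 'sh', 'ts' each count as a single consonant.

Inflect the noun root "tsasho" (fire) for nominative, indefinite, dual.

Attach definiteness indefinite -ti → tsashoti.
Attach number dual -we → tsashotiwe.
Attach case nominative ngits- → ngitstsashotiwe.
Apply vowel harmony: ngitstsashotiwe → ngutstsashotuwa.
Vowel deletion: no change.

ngutstsashotuwa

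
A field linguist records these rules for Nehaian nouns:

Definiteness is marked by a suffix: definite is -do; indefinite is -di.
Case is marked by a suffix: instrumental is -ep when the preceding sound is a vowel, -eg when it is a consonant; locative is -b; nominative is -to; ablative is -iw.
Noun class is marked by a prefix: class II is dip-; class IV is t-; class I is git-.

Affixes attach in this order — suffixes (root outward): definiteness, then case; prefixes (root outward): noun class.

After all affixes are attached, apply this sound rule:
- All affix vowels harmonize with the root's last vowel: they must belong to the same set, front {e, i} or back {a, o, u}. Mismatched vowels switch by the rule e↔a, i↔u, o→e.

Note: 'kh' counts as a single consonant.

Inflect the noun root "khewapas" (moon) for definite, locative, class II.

Attach definiteness definite -do → khewapasdo.
Attach noun class class II dip- → dipkhewapasdo.
Attach case locative -b → dipkhewapasdob.
Apply vowel harmony: dipkhewapasdob → dupkhewapasdob.

dupkhewapasdob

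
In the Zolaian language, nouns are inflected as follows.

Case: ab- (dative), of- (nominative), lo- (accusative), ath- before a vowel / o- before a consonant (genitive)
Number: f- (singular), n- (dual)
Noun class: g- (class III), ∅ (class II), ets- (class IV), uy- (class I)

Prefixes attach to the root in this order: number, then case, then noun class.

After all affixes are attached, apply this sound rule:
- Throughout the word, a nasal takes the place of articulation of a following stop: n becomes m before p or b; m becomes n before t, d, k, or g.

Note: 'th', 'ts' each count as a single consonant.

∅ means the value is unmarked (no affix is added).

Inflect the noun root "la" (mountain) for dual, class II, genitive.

onla

Attach number dual n- → nla.
Attach case genitive o- (before consonant 'n') → onla.
noun class = class II: zero marking, form stays onla.
Nasal assimilation: no change.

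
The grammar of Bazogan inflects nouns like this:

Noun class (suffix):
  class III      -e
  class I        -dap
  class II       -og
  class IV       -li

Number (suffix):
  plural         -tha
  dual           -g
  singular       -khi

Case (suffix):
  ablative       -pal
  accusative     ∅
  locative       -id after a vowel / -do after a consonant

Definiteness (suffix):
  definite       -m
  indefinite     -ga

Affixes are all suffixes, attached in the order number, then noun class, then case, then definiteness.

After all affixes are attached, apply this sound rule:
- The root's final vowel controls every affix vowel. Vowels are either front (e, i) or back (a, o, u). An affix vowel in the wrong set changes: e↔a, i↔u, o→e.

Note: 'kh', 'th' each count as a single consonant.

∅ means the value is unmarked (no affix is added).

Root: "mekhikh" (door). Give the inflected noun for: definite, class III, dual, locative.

mekhikhgeidm

Attach number dual -g → mekhikhg.
Attach noun class class III -e → mekhikhge.
Attach case locative -id (after vowel 'e') → mekhikhgeid.
Attach definiteness definite -m → mekhikhgeidm.
Vowel harmony: no change.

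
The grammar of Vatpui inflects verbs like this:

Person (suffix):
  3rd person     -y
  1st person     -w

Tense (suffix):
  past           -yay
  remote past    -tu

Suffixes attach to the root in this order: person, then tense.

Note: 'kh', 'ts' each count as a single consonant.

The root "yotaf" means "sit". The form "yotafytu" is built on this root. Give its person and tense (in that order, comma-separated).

Segment: yotaf-y-tu.
person: -y → 3rd person.
tense: -tu → remote past.

3rd person, remote past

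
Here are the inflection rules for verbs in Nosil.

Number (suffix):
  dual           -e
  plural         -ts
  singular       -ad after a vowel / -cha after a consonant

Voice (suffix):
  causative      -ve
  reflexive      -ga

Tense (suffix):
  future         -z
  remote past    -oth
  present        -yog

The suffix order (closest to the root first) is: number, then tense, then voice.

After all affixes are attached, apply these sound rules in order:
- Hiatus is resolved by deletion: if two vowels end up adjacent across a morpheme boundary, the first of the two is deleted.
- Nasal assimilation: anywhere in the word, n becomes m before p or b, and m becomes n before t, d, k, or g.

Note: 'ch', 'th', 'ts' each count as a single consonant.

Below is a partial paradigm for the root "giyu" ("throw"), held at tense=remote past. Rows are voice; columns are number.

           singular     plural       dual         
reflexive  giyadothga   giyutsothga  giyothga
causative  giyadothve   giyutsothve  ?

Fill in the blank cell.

giyothve

Attach number dual -e → giyue.
Attach tense remote past -oth → giyueoth.
Attach voice causative -ve → giyueothve.
Apply vowel deletion: giyueothve → giyothve.
Nasal assimilation: no change.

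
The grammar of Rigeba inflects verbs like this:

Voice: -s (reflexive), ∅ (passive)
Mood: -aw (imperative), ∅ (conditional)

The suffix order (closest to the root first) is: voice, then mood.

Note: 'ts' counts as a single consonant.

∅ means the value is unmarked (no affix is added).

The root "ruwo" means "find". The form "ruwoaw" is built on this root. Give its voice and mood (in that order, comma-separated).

passive, imperative

Segment: ruwo-aw.
voice: ∅ → passive.
mood: -aw → imperative.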